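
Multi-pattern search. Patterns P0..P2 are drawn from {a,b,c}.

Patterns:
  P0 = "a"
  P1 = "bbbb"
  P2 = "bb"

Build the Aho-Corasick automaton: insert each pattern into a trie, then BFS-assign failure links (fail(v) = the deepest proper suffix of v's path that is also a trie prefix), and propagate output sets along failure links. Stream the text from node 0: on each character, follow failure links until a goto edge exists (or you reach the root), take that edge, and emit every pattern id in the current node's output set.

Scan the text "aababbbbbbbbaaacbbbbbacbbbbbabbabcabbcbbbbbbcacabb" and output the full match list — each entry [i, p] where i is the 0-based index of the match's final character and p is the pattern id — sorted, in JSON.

Build automaton:
Trie (insert patterns):
  n0 'ε': a→1 b→2
  n1 'a': ·  ←P0
  n2 'b': b→3
  n3 'bb': b→4  ←P2
  n4 'bbb': b→5
  n5 'bbbb': ·  ←P1

BFS fail/out derivation:
  n1('a'): parent n0 fail=0; on 'a' 0 → fail=0;  out {0}∪∅={0}
  n2('b'): parent n0 fail=0; on 'b' 0 → fail=0;  out ∅∪∅=∅
  n3('bb'): parent n2 fail=0; on 'b' 0 → fail=2;  out {2}∪∅={2}
  n4('bbb'): parent n3 fail=2; on 'b' 2 → fail=3;  out ∅∪{2}={2}
  n5('bbbb'): parent n4 fail=3; on 'b' 3 → fail=4;  out {1}∪{2}={1,2}

Run:
i=0 'a': node 0→1  emit P0@[0:0]
i=1 'a': node 1→1 (via fail)  emit P0@[1:1]
i=2 'b': node 1→2 (via fail)
i=3 'a': node 2→1 (via fail)  emit P0@[3:3]
i=4 'b': node 1→2 (via fail)
i=5 'b': node 2→3  emit P2@[4:5]
i=6 'b': node 3→4  emit P2@[5:6]
i=7 'b': node 4→5  emit P1@[4:7],P2@[6:7]
i=8 'b': node 5→5 (via fail)  emit P1@[5:8],P2@[7:8]
i=9 'b': node 5→5 (via fail)  emit P1@[6:9],P2@[8:9]
i=10 'b': node 5→5 (via fail)  emit P1@[7:10],P2@[9:10]
i=11 'b': node 5→5 (via fail)  emit P1@[8:11],P2@[10:11]
i=12 'a': node 5→1 (via fail)  emit P0@[12:12]
i=13 'a': node 1→1 (via fail)  emit P0@[13:13]
i=14 'a': node 1→1 (via fail)  emit P0@[14:14]
i=15 'c': node 1→0 (via fail)
i=16 'b': node 0→2
i=17 'b': node 2→3  emit P2@[16:17]
i=18 'b': node 3→4  emit P2@[17:18]
i=19 'b': node 4→5  emit P1@[16:19],P2@[18:19]
i=20 'b': node 5→5 (via fail)  emit P1@[17:20],P2@[19:20]
i=21 'a': node 5→1 (via fail)  emit P0@[21:21]
i=22 'c': node 1→0 (via fail)
i=23 'b': node 0→2
i=24 'b': node 2→3  emit P2@[23:24]
i=25 'b': node 3→4  emit P2@[24:25]
i=26 'b': node 4→5  emit P1@[23:26],P2@[25:26]
i=27 'b': node 5→5 (via fail)  emit P1@[24:27],P2@[26:27]
i=28 'a': node 5→1 (via fail)  emit P0@[28:28]
i=29 'b': node 1→2 (via fail)
i=30 'b': node 2→3  emit P2@[29:30]
i=31 'a': node 3→1 (via fail)  emit P0@[31:31]
i=32 'b': node 1→2 (via fail)
i=33 'c': node 2→0 (via fail)
i=34 'a': node 0→1  emit P0@[34:34]
i=35 'b': node 1→2 (via fail)
i=36 'b': node 2→3  emit P2@[35:36]
i=37 'c': node 3→0 (via fail)
i=38 'b': node 0→2
i=39 'b': node 2→3  emit P2@[38:39]
i=40 'b': node 3→4  emit P2@[39:40]
i=41 'b': node 4→5  emit P1@[38:41],P2@[40:41]
i=42 'b': node 5→5 (via fail)  emit P1@[39:42],P2@[41:42]
i=43 'b': node 5→5 (via fail)  emit P1@[40:43],P2@[42:43]
i=44 'c': node 5→0 (via fail)
i=45 'a': node 0→1  emit P0@[45:45]
i=46 'c': node 1→0 (via fail)
i=47 'a': node 0→1  emit P0@[47:47]
i=48 'b': node 1→2 (via fail)
i=49 'b': node 2→3  emit P2@[48:49]

Result: [[0,0],[1,0],[3,0],[5,2],[6,2],[7,1],[7,2],[8,1],[8,2],[9,1],[9,2],[10,1],[10,2],[11,1],[11,2],[12,0],[13,0],[14,0],[17,2],[18,2],[19,1],[19,2],[20,1],[20,2],[21,0],[24,2],[25,2],[26,1],[26,2],[27,1],[27,2],[28,0],[30,2],[31,0],[34,0],[36,2],[39,2],[40,2],[41,1],[41,2],[42,1],[42,2],[43,1],[43,2],[45,0],[47,0],[49,2]]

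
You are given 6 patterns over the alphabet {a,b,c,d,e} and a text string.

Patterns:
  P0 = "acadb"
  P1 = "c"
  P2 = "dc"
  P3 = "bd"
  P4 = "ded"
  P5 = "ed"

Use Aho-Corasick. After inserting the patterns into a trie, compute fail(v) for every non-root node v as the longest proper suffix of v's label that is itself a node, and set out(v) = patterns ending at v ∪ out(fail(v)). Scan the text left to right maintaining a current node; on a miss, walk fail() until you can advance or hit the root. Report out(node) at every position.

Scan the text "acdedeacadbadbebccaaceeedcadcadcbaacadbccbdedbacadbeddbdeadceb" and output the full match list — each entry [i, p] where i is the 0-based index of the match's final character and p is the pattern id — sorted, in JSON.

Build automaton:
Trie (insert patterns):
  0='ε' goto a→1 b→9 c→6 d→7 e→13
  1='a' goto c→2
  2='ac' goto a→3
  3='aca' goto d→4
  4='acad' goto b→5
  5='acadb' goto ·  ←P0
  6='c' goto ·  ←P1
  7='d' goto c→8 e→11
  8='dc' goto ·  ←P2
  9='b' goto d→10
  10='bd' goto ·  ←P3
  11='de' goto d→12
  12='ded' goto ·  ←P4
  13='e' goto d→14
  14='ed' goto ·  ←P5

BFS fail/out derivation:
  fail(1) 'a': from fail(0)=0 chase 'a': 0 ⇒ 0;  out=∅∪out(0)=∅
  fail(6) 'c': from fail(0)=0 chase 'c': 0 ⇒ 0;  out={1}∪out(0)={1}
  fail(7) 'd': from fail(0)=0 chase 'd': 0 ⇒ 0;  out=∅∪out(0)=∅
  fail(9) 'b': from fail(0)=0 chase 'b': 0 ⇒ 0;  out=∅∪out(0)=∅
  fail(13) 'e': from fail(0)=0 chase 'e': 0 ⇒ 0;  out=∅∪out(0)=∅
  fail(2) 'ac': from fail(1)=0 chase 'c': 0 ⇒ 6;  out=∅∪out(6)={1}
  fail(8) 'dc': from fail(7)=0 chase 'c': 0 ⇒ 6;  out={2}∪out(6)={1,2}
  fail(10) 'bd': from fail(9)=0 chase 'd': 0 ⇒ 7;  out={3}∪out(7)={3}
  fail(11) 'de': from fail(7)=0 chase 'e': 0 ⇒ 13;  out=∅∪out(13)=∅
  fail(14) 'ed': from fail(13)=0 chase 'd': 0 ⇒ 7;  out={5}∪out(7)={5}
  fail(3) 'aca': from fail(2)=6 chase 'a': 6→0 ⇒ 1;  out=∅∪out(1)=∅
  fail(12) 'ded': from fail(11)=13 chase 'd': 13 ⇒ 14;  out={4}∪out(14)={4,5}
  fail(4) 'acad': from fail(3)=1 chase 'd': 1→0 ⇒ 7;  out=∅∪out(7)=∅
  fail(5) 'acadb': from fail(4)=7 chase 'b': 7→0 ⇒ 9;  out={0}∪out(9)={0}

Run:
[0] read 'a'  n0⇒n1
[1] read 'c'  n1⇒n2  emit P1@[1:1]
[2] read 'd'  n2⇒n7 ·f
[3] read 'e'  n7⇒n11
[4] read 'd'  n11⇒n12  emit P4@[2:4],P5@[3:4]
[5] read 'e'  n12⇒n11 ·f
[6] read 'a'  n11⇒n1 ·f
[7] read 'c'  n1⇒n2  emit P1@[7:7]
[8] read 'a'  n2⇒n3
[9] read 'd'  n3⇒n4
[10] read 'b'  n4⇒n5  emit P0@[6:10]
[11] read 'a'  n5⇒n1 ·f
[12] read 'd'  n1⇒n7 ·f
[13] read 'b'  n7⇒n9 ·f
[14] read 'e'  n9⇒n13 ·f
[15] read 'b'  n13⇒n9 ·f
[16] read 'c'  n9⇒n6 ·f  emit P1@[16:16]
[17] read 'c'  n6⇒n6 ·f  emit P1@[17:17]
[18] read 'a'  n6⇒n1 ·f
[19] read 'a'  n1⇒n1 ·f
[20] read 'c'  n1⇒n2  emit P1@[20:20]
[21] read 'e'  n2⇒n13 ·f
[22] read 'e'  n13⇒n13 ·f
[23] read 'e'  n13⇒n13 ·f
[24] read 'd'  n13⇒n14  emit P5@[23:24]
[25] read 'c'  n14⇒n8 ·f  emit P1@[25:25],P2@[24:25]
[26] read 'a'  n8⇒n1 ·f
[27] read 'd'  n1⇒n7 ·f
[28] read 'c'  n7⇒n8  emit P1@[28:28],P2@[27:28]
[29] read 'a'  n8⇒n1 ·f
[30] read 'd'  n1⇒n7 ·f
[31] read 'c'  n7⇒n8  emit P1@[31:31],P2@[30:31]
[32] read 'b'  n8⇒n9 ·f
[33] read 'a'  n9⇒n1 ·f
[34] read 'a'  n1⇒n1 ·f
[35] read 'c'  n1⇒n2  emit P1@[35:35]
[36] read 'a'  n2⇒n3
[37] read 'd'  n3⇒n4
[38] read 'b'  n4⇒n5  emit P0@[34:38]
[39] read 'c'  n5⇒n6 ·f  emit P1@[39:39]
[40] read 'c'  n6⇒n6 ·f  emit P1@[40:40]
[41] read 'b'  n6⇒n9 ·f
[42] read 'd'  n9⇒n10  emit P3@[41:42]
[43] read 'e'  n10⇒n11 ·f
[44] read 'd'  n11⇒n12  emit P4@[42:44],P5@[43:44]
[45] read 'b'  n12⇒n9 ·f
[46] read 'a'  n9⇒n1 ·f
[47] read 'c'  n1⇒n2  emit P1@[47:47]
[48] read 'a'  n2⇒n3
[49] read 'd'  n3⇒n4
[50] read 'b'  n4⇒n5  emit P0@[46:50]
[51] read 'e'  n5⇒n13 ·f
[52] read 'd'  n13⇒n14  emit P5@[51:52]
[53] read 'd'  n14⇒n7 ·f
[54] read 'b'  n7⇒n9 ·f
[55] read 'd'  n9⇒n10  emit P3@[54:55]
[56] read 'e'  n10⇒n11 ·f
[57] read 'a'  n11⇒n1 ·f
[58] read 'd'  n1⇒n7 ·f
[59] read 'c'  n7⇒n8  emit P1@[59:59],P2@[58:59]
[60] read 'e'  n8⇒n13 ·f
[61] read 'b'  n13⇒n9 ·f

All matches (sorted): [[1,1],[4,4],[4,5],[7,1],[10,0],[16,1],[17,1],[20,1],[24,5],[25,1],[25,2],[28,1],[28,2],[31,1],[31,2],[35,1],[38,0],[39,1],[40,1],[42,3],[44,4],[44,5],[47,1],[50,0],[52,5],[55,3],[59,1],[59,2]]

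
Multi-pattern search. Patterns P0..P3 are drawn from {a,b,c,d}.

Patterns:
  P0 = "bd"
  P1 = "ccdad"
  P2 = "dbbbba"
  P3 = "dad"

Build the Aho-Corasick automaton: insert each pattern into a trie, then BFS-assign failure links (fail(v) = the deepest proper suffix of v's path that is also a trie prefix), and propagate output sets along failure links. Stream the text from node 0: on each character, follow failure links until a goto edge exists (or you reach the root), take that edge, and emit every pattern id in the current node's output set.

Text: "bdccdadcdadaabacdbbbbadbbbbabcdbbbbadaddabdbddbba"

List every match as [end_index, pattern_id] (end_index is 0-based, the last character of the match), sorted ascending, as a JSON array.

Build automaton:
Trie (insert patterns):
  0='ε' goto b→1 c→3 d→8
  1='b' goto d→2
  2='bd' goto ·  ←P0
  3='c' goto c→4
  4='cc' goto d→5
  5='ccd' goto a→6
  6='ccda' goto d→7
  7='ccdad' goto ·  ←P1
  8='d' goto a→14 b→9
  9='db' goto b→10
  10='dbb' goto b→11
  11='dbbb' goto b→12
  12='dbbbb' goto a→13
  13='dbbbba' goto ·  ←P2
  14='da' goto d→15
  15='dad' goto ·  ←P3

BFS fail/out derivation:
  fail(1) 'b': from fail(0)=0 chase 'b': 0 ⇒ 0;  out=∅∪out(0)=∅
  fail(3) 'c': from fail(0)=0 chase 'c': 0 ⇒ 0;  out=∅∪out(0)=∅
  fail(8) 'd': from fail(0)=0 chase 'd': 0 ⇒ 0;  out=∅∪out(0)=∅
  fail(2) 'bd': from fail(1)=0 chase 'd': 0 ⇒ 8;  out={0}∪out(8)={0}
  fail(4) 'cc': from fail(3)=0 chase 'c': 0 ⇒ 3;  out=∅∪out(3)=∅
  fail(9) 'db': from fail(8)=0 chase 'b': 0 ⇒ 1;  out=∅∪out(1)=∅
  fail(14) 'da': from fail(8)=0 chase 'a': 0 ⇒ 0;  out=∅∪out(0)=∅
  fail(5) 'ccd': from fail(4)=3 chase 'd': 3→0 ⇒ 8;  out=∅∪out(8)=∅
  fail(10) 'dbb': from fail(9)=1 chase 'b': 1→0 ⇒ 1;  out=∅∪out(1)=∅
  fail(15) 'dad': from fail(14)=0 chase 'd': 0 ⇒ 8;  out={3}∪out(8)={3}
  fail(6) 'ccda': from fail(5)=8 chase 'a': 8 ⇒ 14;  out=∅∪out(14)=∅
  fail(11) 'dbbb': from fail(10)=1 chase 'b': 1→0 ⇒ 1;  out=∅∪out(1)=∅
  fail(7) 'ccdad': from fail(6)=14 chase 'd': 14 ⇒ 15;  out={1}∪out(15)={1,3}
  fail(12) 'dbbbb': from fail(11)=1 chase 'b': 1→0 ⇒ 1;  out=∅∪out(1)=∅
  fail(13) 'dbbbba': from fail(12)=1 chase 'a': 1→0 ⇒ 0;  out={2}∪out(0)={2}

Scan:
[0] read 'b'  n0⇒n1
[1] read 'd'  n1⇒n2  ** P0@[0:1]
[2] read 'c'  n2⇒n3 (fail-walked)
[3] read 'c'  n3⇒n4
[4] read 'd'  n4⇒n5
[5] read 'a'  n5⇒n6
[6] read 'd'  n6⇒n7  ** P1@[2:6],P3@[4:6]
[7] read 'c'  n7⇒n3 (fail-walked)
[8] read 'd'  n3⇒n8 (fail-walked)
[9] read 'a'  n8⇒n14
[10] read 'd'  n14⇒n15  ** P3@[8:10]
[11] read 'a'  n15⇒n14 (fail-walked)
[12] read 'a'  n14⇒n0 (fail-walked)
[13] read 'b'  n0⇒n1
[14] read 'a'  n1⇒n0 (fail-walked)
[15] read 'c'  n0⇒n3
[16] read 'd'  n3⇒n8 (fail-walked)
[17] read 'b'  n8⇒n9
[18] read 'b'  n9⇒n10
[19] read 'b'  n10⇒n11
[20] read 'b'  n11⇒n12
[21] read 'a'  n12⇒n13  ** P2@[16:21]
[22] read 'd'  n13⇒n8 (fail-walked)
[23] read 'b'  n8⇒n9
[24] read 'b'  n9⇒n10
[25] read 'b'  n10⇒n11
[26] read 'b'  n11⇒n12
[27] read 'a'  n12⇒n13  ** P2@[22:27]
[28] read 'b'  n13⇒n1 (fail-walked)
[29] read 'c'  n1⇒n3 (fail-walked)
[30] read 'd'  n3⇒n8 (fail-walked)
[31] read 'b'  n8⇒n9
[32] read 'b'  n9⇒n10
[33] read 'b'  n10⇒n11
[34] read 'b'  n11⇒n12
[35] read 'a'  n12⇒n13  ** P2@[30:35]
[36] read 'd'  n13⇒n8 (fail-walked)
[37] read 'a'  n8⇒n14
[38] read 'd'  n14⇒n15  ** P3@[36:38]
[39] read 'd'  n15⇒n8 (fail-walked)
[40] read 'a'  n8⇒n14
[41] read 'b'  n14⇒n1 (fail-walked)
[42] read 'd'  n1⇒n2  ** P0@[41:42]
[43] read 'b'  n2⇒n9 (fail-walked)
[44] read 'd'  n9⇒n2 (fail-walked)  ** P0@[43:44]
[45] read 'd'  n2⇒n8 (fail-walked)
[46] read 'b'  n8⇒n9
[47] read 'b'  n9⇒n10
[48] read 'a'  n10⇒n0 (fail-walked)

All matches (sorted): [[1,0],[6,1],[6,3],[10,3],[21,2],[27,2],[35,2],[38,3],[42,0],[44,0]]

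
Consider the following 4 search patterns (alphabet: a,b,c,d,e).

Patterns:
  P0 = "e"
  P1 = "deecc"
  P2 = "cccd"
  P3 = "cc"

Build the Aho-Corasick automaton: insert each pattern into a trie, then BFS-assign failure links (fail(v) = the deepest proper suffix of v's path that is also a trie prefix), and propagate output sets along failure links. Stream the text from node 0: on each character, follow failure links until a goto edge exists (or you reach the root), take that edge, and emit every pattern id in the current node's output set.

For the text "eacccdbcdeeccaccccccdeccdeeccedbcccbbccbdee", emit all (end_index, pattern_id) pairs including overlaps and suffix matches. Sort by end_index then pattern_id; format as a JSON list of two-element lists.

Build automaton:
Trie nodes:
  n0 'ε': c→7 d→2 e→1
  n1 'e': ·  [P0 ends]
  n2 'd': e→3
  n3 'de': e→4
  n4 'dee': c→5
  n5 'deec': c→6
  n6 'deecc': ·  [P1 ends]
  n7 'c': c→8
  n8 'cc': c→9  [P3 ends]
  n9 'ccc': d→10
  n10 'cccd': ·  [P2 ends]

BFS fail/out derivation:
  fail(1) 'e': from fail(0)=0 chase 'e': 0 ⇒ 0;  out={0}∪out(0)={0}
  fail(2) 'd': from fail(0)=0 chase 'd': 0 ⇒ 0;  out=∅∪out(0)=∅
  fail(7) 'c': from fail(0)=0 chase 'c': 0 ⇒ 0;  out=∅∪out(0)=∅
  fail(3) 'de': from fail(2)=0 chase 'e': 0 ⇒ 1;  out=∅∪out(1)={0}
  fail(8) 'cc': from fail(7)=0 chase 'c': 0 ⇒ 7;  out={3}∪out(7)={3}
  fail(4) 'dee': from fail(3)=1 chase 'e': 1→0 ⇒ 1;  out=∅∪out(1)={0}
  fail(9) 'ccc': from fail(8)=7 chase 'c': 7 ⇒ 8;  out=∅∪out(8)={3}
  fail(5) 'deec': from fail(4)=1 chase 'c': 1→0 ⇒ 7;  out=∅∪out(7)=∅
  fail(10) 'cccd': from fail(9)=8 chase 'd': 8→7→0 ⇒ 2;  out={2}∪out(2)={2}
  fail(6) 'deecc': from fail(5)=7 chase 'c': 7 ⇒ 8;  out={1}∪out(8)={1,3}

Scan:
pos 0 'e': at 1  emit P0@[0:0]
pos 1 'a': at 0 (fail-walked)
pos 2 'c': at 7
pos 3 'c': at 8  emit P3@[2:3]
pos 4 'c': at 9  emit P3@[3:4]
pos 5 'd': at 10  emit P2@[2:5]
pos 6 'b': at 0 (fail-walked)
pos 7 'c': at 7
pos 8 'd': at 2 (fail-walked)
pos 9 'e': at 3  emit P0@[9:9]
pos 10 'e': at 4  emit P0@[10:10]
pos 11 'c': at 5
pos 12 'c': at 6  emit P1@[8:12],P3@[11:12]
pos 13 'a': at 0 (fail-walked)
pos 14 'c': at 7
pos 15 'c': at 8  emit P3@[14:15]
pos 16 'c': at 9  emit P3@[15:16]
pos 17 'c': at 9 (fail-walked)  emit P3@[16:17]
pos 18 'c': at 9 (fail-walked)  emit P3@[17:18]
pos 19 'c': at 9 (fail-walked)  emit P3@[18:19]
pos 20 'd': at 10  emit P2@[17:20]
pos 21 'e': at 3 (fail-walked)  emit P0@[21:21]
pos 22 'c': at 7 (fail-walked)
pos 23 'c': at 8  emit P3@[22:23]
pos 24 'd': at 2 (fail-walked)
pos 25 'e': at 3  emit P0@[25:25]
pos 26 'e': at 4  emit P0@[26:26]
pos 27 'c': at 5
pos 28 'c': at 6  emit P1@[24:28],P3@[27:28]
pos 29 'e': at 1 (fail-walked)  emit P0@[29:29]
pos 30 'd': at 2 (fail-walked)
pos 31 'b': at 0 (fail-walked)
pos 32 'c': at 7
pos 33 'c': at 8  emit P3@[32:33]
pos 34 'c': at 9  emit P3@[33:34]
pos 35 'b': at 0 (fail-walked)
pos 36 'b': at 0
pos 37 'c': at 7
pos 38 'c': at 8  emit P3@[37:38]
pos 39 'b': at 0 (fail-walked)
pos 40 'd': at 2
pos 41 'e': at 3  emit P0@[41:41]
pos 42 'e': at 4  emit P0@[42:42]

Matches: [[0,0],[3,3],[4,3],[5,2],[9,0],[10,0],[12,1],[12,3],[15,3],[16,3],[17,3],[18,3],[19,3],[20,2],[21,0],[23,3],[25,0],[26,0],[28,1],[28,3],[29,0],[33,3],[34,3],[38,3],[41,0],[42,0]]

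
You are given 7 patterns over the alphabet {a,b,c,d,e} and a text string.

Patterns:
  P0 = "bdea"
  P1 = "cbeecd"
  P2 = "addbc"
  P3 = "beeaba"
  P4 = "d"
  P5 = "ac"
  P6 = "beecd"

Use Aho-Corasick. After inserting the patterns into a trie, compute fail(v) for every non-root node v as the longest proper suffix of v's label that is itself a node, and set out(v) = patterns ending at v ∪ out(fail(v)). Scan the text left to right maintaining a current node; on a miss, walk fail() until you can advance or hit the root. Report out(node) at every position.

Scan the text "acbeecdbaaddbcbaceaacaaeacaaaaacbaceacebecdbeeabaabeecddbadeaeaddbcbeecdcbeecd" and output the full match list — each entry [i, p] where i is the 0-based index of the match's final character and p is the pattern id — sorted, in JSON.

Build automaton:
Trie nodes:
  0='ε' goto a→11 b→1 c→5 d→21
  1='b' goto d→2 e→16
  2='bd' goto e→3
  3='bde' goto a→4
  4='bdea' goto ·  [P0 ends]
  5='c' goto b→6
  6='cb' goto e→7
  7='cbe' goto e→8
  8='cbee' goto c→9
  9='cbeec' goto d→10
  10='cbeecd' goto ·  [P1 ends]
  11='a' goto c→22 d→12
  12='ad' goto d→13
  13='add' goto b→14
  14='addb' goto c→15
  15='addbc' goto ·  [P2 ends]
  16='be' goto e→17
  17='bee' goto a→18 c→23
  18='beea' goto b→19
  19='beeab' goto a→20
  20='beeaba' goto ·  [P3 ends]
  21='d' goto ·  [P4 ends]
  22='ac' goto ·  [P5 ends]
  23='beec' goto d→24
  24='beecd' goto ·  [P6 ends]

Failure links (BFS by depth):
  fail(1) 'b': from fail(0)=0 chase 'b': 0 ⇒ 0;  out=∅∪out(0)=∅
  fail(5) 'c': from fail(0)=0 chase 'c': 0 ⇒ 0;  out=∅∪out(0)=∅
  fail(11) 'a': from fail(0)=0 chase 'a': 0 ⇒ 0;  out=∅∪out(0)=∅
  fail(21) 'd': from fail(0)=0 chase 'd': 0 ⇒ 0;  out={4}∪out(0)={4}
  fail(2) 'bd': from fail(1)=0 chase 'd': 0 ⇒ 21;  out=∅∪out(21)={4}
  fail(6) 'cb': from fail(5)=0 chase 'b': 0 ⇒ 1;  out=∅∪out(1)=∅
  fail(12) 'ad': from fail(11)=0 chase 'd': 0 ⇒ 21;  out=∅∪out(21)={4}
  fail(16) 'be': from fail(1)=0 chase 'e': 0 ⇒ 0;  out=∅∪out(0)=∅
  fail(22) 'ac': from fail(11)=0 chase 'c': 0 ⇒ 5;  out={5}∪out(5)={5}
  fail(3) 'bde': from fail(2)=21 chase 'e': 21→0 ⇒ 0;  out=∅∪out(0)=∅
  fail(7) 'cbe': from fail(6)=1 chase 'e': 1 ⇒ 16;  out=∅∪out(16)=∅
  fail(13) 'add': from fail(12)=21 chase 'd': 21→0 ⇒ 21;  out=∅∪out(21)={4}
  fail(17) 'bee': from fail(16)=0 chase 'e': 0 ⇒ 0;  out=∅∪out(0)=∅
  fail(4) 'bdea': from fail(3)=0 chase 'a': 0 ⇒ 11;  out={0}∪out(11)={0}
  fail(8) 'cbee': from fail(7)=16 chase 'e': 16 ⇒ 17;  out=∅∪out(17)=∅
  fail(14) 'addb': from fail(13)=21 chase 'b': 21→0 ⇒ 1;  out=∅∪out(1)=∅
  fail(18) 'beea': from fail(17)=0 chase 'a': 0 ⇒ 11;  out=∅∪out(11)=∅
  fail(23) 'beec': from fail(17)=0 chase 'c': 0 ⇒ 5;  out=∅∪out(5)=∅
  fail(9) 'cbeec': from fail(8)=17 chase 'c': 17 ⇒ 23;  out=∅∪out(23)=∅
  fail(15) 'addbc': from fail(14)=1 chase 'c': 1→0 ⇒ 5;  out={2}∪out(5)={2}
  fail(19) 'beeab': from fail(18)=11 chase 'b': 11→0 ⇒ 1;  out=∅∪out(1)=∅
  fail(24) 'beecd': from fail(23)=5 chase 'd': 5→0 ⇒ 21;  out={6}∪out(21)={4,6}
  fail(10) 'cbeecd': from fail(9)=23 chase 'd': 23 ⇒ 24;  out={1}∪out(24)={1,4,6}
  fail(20) 'beeaba': from fail(19)=1 chase 'a': 1→0 ⇒ 11;  out={3}∪out(11)={3}

Run:
pos 0 'a': at 11
pos 1 'c': at 22  emit P5@[0:1]
pos 2 'b': at 6 ·f
pos 3 'e': at 7
pos 4 'e': at 8
pos 5 'c': at 9
pos 6 'd': at 10  emit P1@[1:6],P4@[6:6],P6@[2:6]
pos 7 'b': at 1 ·f
pos 8 'a': at 11 ·f
pos 9 'a': at 11 ·f
pos 10 'd': at 12  emit P4@[10:10]
pos 11 'd': at 13  emit P4@[11:11]
pos 12 'b': at 14
pos 13 'c': at 15  emit P2@[9:13]
pos 14 'b': at 6 ·f
pos 15 'a': at 11 ·f
pos 16 'c': at 22  emit P5@[15:16]
pos 17 'e': at 0 ·f
pos 18 'a': at 11
pos 19 'a': at 11 ·f
pos 20 'c': at 22  emit P5@[19:20]
pos 21 'a': at 11 ·f
pos 22 'a': at 11 ·f
pos 23 'e': at 0 ·f
pos 24 'a': at 11
pos 25 'c': at 22  emit P5@[24:25]
pos 26 'a': at 11 ·f
pos 27 'a': at 11 ·f
pos 28 'a': at 11 ·f
pos 29 'a': at 11 ·f
pos 30 'a': at 11 ·f
pos 31 'c': at 22  emit P5@[30:31]
pos 32 'b': at 6 ·f
pos 33 'a': at 11 ·f
pos 34 'c': at 22  emit P5@[33:34]
pos 35 'e': at 0 ·f
pos 36 'a': at 11
pos 37 'c': at 22  emit P5@[36:37]
pos 38 'e': at 0 ·f
pos 39 'b': at 1
pos 40 'e': at 16
pos 41 'c': at 5 ·f
pos 42 'd': at 21 ·f  emit P4@[42:42]
pos 43 'b': at 1 ·f
pos 44 'e': at 16
pos 45 'e': at 17
pos 46 'a': at 18
pos 47 'b': at 19
pos 48 'a': at 20  emit P3@[43:48]
pos 49 'a': at 11 ·f
pos 50 'b': at 1 ·f
pos 51 'e': at 16
pos 52 'e': at 17
pos 53 'c': at 23
pos 54 'd': at 24  emit P4@[54:54],P6@[50:54]
pos 55 'd': at 21 ·f  emit P4@[55:55]
pos 56 'b': at 1 ·f
pos 57 'a': at 11 ·f
pos 58 'd': at 12  emit P4@[58:58]
pos 59 'e': at 0 ·f
pos 60 'a': at 11
pos 61 'e': at 0 ·f
pos 62 'a': at 11
pos 63 'd': at 12  emit P4@[63:63]
pos 64 'd': at 13  emit P4@[64:64]
pos 65 'b': at 14
pos 66 'c': at 15  emit P2@[62:66]
pos 67 'b': at 6 ·f
pos 68 'e': at 7
pos 69 'e': at 8
pos 70 'c': at 9
pos 71 'd': at 10  emit P1@[66:71],P4@[71:71],P6@[67:71]
pos 72 'c': at 5 ·f
pos 73 'b': at 6
pos 74 'e': at 7
pos 75 'e': at 8
pos 76 'c': at 9
pos 77 'd': at 10  emit P1@[72:77],P4@[77:77],P6@[73:77]

Result: [[1,5],[6,1],[6,4],[6,6],[10,4],[11,4],[13,2],[16,5],[20,5],[25,5],[31,5],[34,5],[37,5],[42,4],[48,3],[54,4],[54,6],[55,4],[58,4],[63,4],[64,4],[66,2],[71,1],[71,4],[71,6],[77,1],[77,4],[77,6]]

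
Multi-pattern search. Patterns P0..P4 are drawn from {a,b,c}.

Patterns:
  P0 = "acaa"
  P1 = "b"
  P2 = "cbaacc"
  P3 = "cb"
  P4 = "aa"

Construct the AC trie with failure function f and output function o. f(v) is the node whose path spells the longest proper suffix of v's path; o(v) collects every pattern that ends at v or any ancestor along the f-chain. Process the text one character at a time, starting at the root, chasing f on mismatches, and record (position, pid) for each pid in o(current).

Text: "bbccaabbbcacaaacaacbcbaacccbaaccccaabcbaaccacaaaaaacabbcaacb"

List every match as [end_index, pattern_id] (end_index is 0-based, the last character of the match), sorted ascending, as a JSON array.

Build:
Trie nodes:
  0='ε' goto a→1 b→5 c→6
  1='a' goto a→12 c→2
  2='ac' goto a→3
  3='aca' goto a→4
  4='acaa' goto ·  [P0 ends]
  5='b' goto ·  [P1 ends]
  6='c' goto b→7
  7='cb' goto a→8  [P3 ends]
  8='cba' goto a→9
  9='cbaa' goto c→10
  10='cbaac' goto c→11
  11='cbaacc' goto ·  [P2 ends]
  12='aa' goto ·  [P4 ends]

BFS fail/out derivation:
  fail(1) 'a': from fail(0)=0 chase 'a': 0 ⇒ 0;  out=∅∪out(0)=∅
  fail(5) 'b': from fail(0)=0 chase 'b': 0 ⇒ 0;  out={1}∪out(0)={1}
  fail(6) 'c': from fail(0)=0 chase 'c': 0 ⇒ 0;  out=∅∪out(0)=∅
  fail(2) 'ac': from fail(1)=0 chase 'c': 0 ⇒ 6;  out=∅∪out(6)=∅
  fail(7) 'cb': from fail(6)=0 chase 'b': 0 ⇒ 5;  out={3}∪out(5)={1,3}
  fail(12) 'aa': from fail(1)=0 chase 'a': 0 ⇒ 1;  out={4}∪out(1)={4}
  fail(3) 'aca': from fail(2)=6 chase 'a': 6→0 ⇒ 1;  out=∅∪out(1)=∅
  fail(8) 'cba': from fail(7)=5 chase 'a': 5→0 ⇒ 1;  out=∅∪out(1)=∅
  fail(4) 'acaa': from fail(3)=1 chase 'a': 1 ⇒ 12;  out={0}∪out(12)={0,4}
  fail(9) 'cbaa': from fail(8)=1 chase 'a': 1 ⇒ 12;  out=∅∪out(12)={4}
  fail(10) 'cbaac': from fail(9)=12 chase 'c': 12→1 ⇒ 2;  out=∅∪out(2)=∅
  fail(11) 'cbaacc': from fail(10)=2 chase 'c': 2→6→0 ⇒ 6;  out={2}∪out(6)={2}

Scan:
[0] read 'b'  n0⇒n5  emit P1@[0:0]
[1] read 'b'  n5⇒n5 ·f  emit P1@[1:1]
[2] read 'c'  n5⇒n6 ·f
[3] read 'c'  n6⇒n6 ·f
[4] read 'a'  n6⇒n1 ·f
[5] read 'a'  n1⇒n12  emit P4@[4:5]
[6] read 'b'  n12⇒n5 ·f  emit P1@[6:6]
[7] read 'b'  n5⇒n5 ·f  emit P1@[7:7]
[8] read 'b'  n5⇒n5 ·f  emit P1@[8:8]
[9] read 'c'  n5⇒n6 ·f
[10] read 'a'  n6⇒n1 ·f
[11] read 'c'  n1⇒n2
[12] read 'a'  n2⇒n3
[13] read 'a'  n3⇒n4  emit P0@[10:13],P4@[12:13]
[14] read 'a'  n4⇒n12 ·f  emit P4@[13:14]
[15] read 'c'  n12⇒n2 ·f
[16] read 'a'  n2⇒n3
[17] read 'a'  n3⇒n4  emit P0@[14:17],P4@[16:17]
[18] read 'c'  n4⇒n2 ·f
[19] read 'b'  n2⇒n7 ·f  emit P1@[19:19],P3@[18:19]
[20] read 'c'  n7⇒n6 ·f
[21] read 'b'  n6⇒n7  emit P1@[21:21],P3@[20:21]
[22] read 'a'  n7⇒n8
[23] read 'a'  n8⇒n9  emit P4@[22:23]
[24] read 'c'  n9⇒n10
[25] read 'c'  n10⇒n11  emit P2@[20:25]
[26] read 'c'  n11⇒n6 ·f
[27] read 'b'  n6⇒n7  emit P1@[27:27],P3@[26:27]
[28] read 'a'  n7⇒n8
[29] read 'a'  n8⇒n9  emit P4@[28:29]
[30] read 'c'  n9⇒n10
[31] read 'c'  n10⇒n11  emit P2@[26:31]
[32] read 'c'  n11⇒n6 ·f
[33] read 'c'  n6⇒n6 ·f
[34] read 'a'  n6⇒n1 ·f
[35] read 'a'  n1⇒n12  emit P4@[34:35]
[36] read 'b'  n12⇒n5 ·f  emit P1@[36:36]
[37] read 'c'  n5⇒n6 ·f
[38] read 'b'  n6⇒n7  emit P1@[38:38],P3@[37:38]
[39] read 'a'  n7⇒n8
[40] read 'a'  n8⇒n9  emit P4@[39:40]
[41] read 'c'  n9⇒n10
[42] read 'c'  n10⇒n11  emit P2@[37:42]
[43] read 'a'  n11⇒n1 ·f
[44] read 'c'  n1⇒n2
[45] read 'a'  n2⇒n3
[46] read 'a'  n3⇒n4  emit P0@[43:46],P4@[45:46]
[47] read 'a'  n4⇒n12 ·f  emit P4@[46:47]
[48] read 'a'  n12⇒n12 ·f  emit P4@[47:48]
[49] read 'a'  n12⇒n12 ·f  emit P4@[48:49]
[50] read 'a'  n12⇒n12 ·f  emit P4@[49:50]
[51] read 'c'  n12⇒n2 ·f
[52] read 'a'  n2⇒n3
[53] read 'b'  n3⇒n5 ·f  emit P1@[53:53]
[54] read 'b'  n5⇒n5 ·f  emit P1@[54:54]
[55] read 'c'  n5⇒n6 ·f
[56] read 'a'  n6⇒n1 ·f
[57] read 'a'  n1⇒n12  emit P4@[56:57]
[58] read 'c'  n12⇒n2 ·f
[59] read 'b'  n2⇒n7 ·f  emit P1@[59:59],P3@[58:59]

Matches: [[0,1],[1,1],[5,4],[6,1],[7,1],[8,1],[13,0],[13,4],[14,4],[17,0],[17,4],[19,1],[19,3],[21,1],[21,3],[23,4],[25,2],[27,1],[27,3],[29,4],[31,2],[35,4],[36,1],[38,1],[38,3],[40,4],[42,2],[46,0],[46,4],[47,4],[48,4],[49,4],[50,4],[53,1],[54,1],[57,4],[59,1],[59,3]]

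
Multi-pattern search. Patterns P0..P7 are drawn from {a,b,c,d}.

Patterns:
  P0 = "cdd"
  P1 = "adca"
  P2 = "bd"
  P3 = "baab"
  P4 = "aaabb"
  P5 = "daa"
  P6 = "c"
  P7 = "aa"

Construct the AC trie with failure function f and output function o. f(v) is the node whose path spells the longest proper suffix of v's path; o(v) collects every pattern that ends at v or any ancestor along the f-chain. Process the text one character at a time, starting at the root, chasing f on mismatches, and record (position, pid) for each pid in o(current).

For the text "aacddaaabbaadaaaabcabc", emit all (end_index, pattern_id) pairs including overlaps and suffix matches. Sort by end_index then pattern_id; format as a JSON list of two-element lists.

Construct AC machine:
Trie nodes:
  n0 'ε': a→4 b→8 c→1 d→17
  n1 'c': d→2  [P6 ends]
  n2 'cd': d→3
  n3 'cdd': ·  [P0 ends]
  n4 'a': a→13 d→5
  n5 'ad': c→6
  n6 'adc': a→7
  n7 'adca': ·  [P1 ends]
  n8 'b': a→10 d→9
  n9 'bd': ·  [P2 ends]
  n10 'ba': a→11
  n11 'baa': b→12
  n12 'baab': ·  [P3 ends]
  n13 'aa': a→14  [P7 ends]
  n14 'aaa': b→15
  n15 'aaab': b→16
  n16 'aaabb': ·  [P4 ends]
  n17 'd': a→18
  n18 'da': a→19
  n19 'daa': ·  [P5 ends]

Failure links (BFS by depth):
  n1('c'): parent n0 fail=0; on 'c' 0 → fail=0;  out {6}∪∅={6}
  n4('a'): parent n0 fail=0; on 'a' 0 → fail=0;  out ∅∪∅=∅
  n8('b'): parent n0 fail=0; on 'b' 0 → fail=0;  out ∅∪∅=∅
  n17('d'): parent n0 fail=0; on 'd' 0 → fail=0;  out ∅∪∅=∅
  n2('cd'): parent n1 fail=0; on 'd' 0 → fail=17;  out ∅∪∅=∅
  n5('ad'): parent n4 fail=0; on 'd' 0 → fail=17;  out ∅∪∅=∅
  n9('bd'): parent n8 fail=0; on 'd' 0 → fail=17;  out {2}∪∅={2}
  n10('ba'): parent n8 fail=0; on 'a' 0 → fail=4;  out ∅∪∅=∅
  n13('aa'): parent n4 fail=0; on 'a' 0 → fail=4;  out {7}∪∅={7}
  n18('da'): parent n17 fail=0; on 'a' 0 → fail=4;  out ∅∪∅=∅
  n3('cdd'): parent n2 fail=17; on 'd' 17→0 → fail=17;  out {0}∪∅={0}
  n6('adc'): parent n5 fail=17; on 'c' 17→0 → fail=1;  out ∅∪{6}={6}
  n11('baa'): parent n10 fail=4; on 'a' 4 → fail=13;  out ∅∪{7}={7}
  n14('aaa'): parent n13 fail=4; on 'a' 4 → fail=13;  out ∅∪{7}={7}
  n19('daa'): parent n18 fail=4; on 'a' 4 → fail=13;  out {5}∪{7}={5,7}
  n7('adca'): parent n6 fail=1; on 'a' 1→0 → fail=4;  out {1}∪∅={1}
  n12('baab'): parent n11 fail=13; on 'b' 13→4→0 → fail=8;  out {3}∪∅={3}
  n15('aaab'): parent n14 fail=13; on 'b' 13→4→0 → fail=8;  out ∅∪∅=∅
  n16('aaabb'): parent n15 fail=8; on 'b' 8→0 → fail=8;  out {4}∪∅={4}

Text stream:
pos 0 'a': at 4
pos 1 'a': at 13  ** P7@[0:1]
pos 2 'c': at 1 ·f  ** P6@[2:2]
pos 3 'd': at 2
pos 4 'd': at 3  ** P0@[2:4]
pos 5 'a': at 18 ·f
pos 6 'a': at 19  ** P5@[4:6],P7@[5:6]
pos 7 'a': at 14 ·f  ** P7@[6:7]
pos 8 'b': at 15
pos 9 'b': at 16  ** P4@[5:9]
pos 10 'a': at 10 ·f
pos 11 'a': at 11  ** P7@[10:11]
pos 12 'd': at 5 ·f
pos 13 'a': at 18 ·f
pos 14 'a': at 19  ** P5@[12:14],P7@[13:14]
pos 15 'a': at 14 ·f  ** P7@[14:15]
pos 16 'a': at 14 ·f  ** P7@[15:16]
pos 17 'b': at 15
pos 18 'c': at 1 ·f  ** P6@[18:18]
pos 19 'a': at 4 ·f
pos 20 'b': at 8 ·f
pos 21 'c': at 1 ·f  ** P6@[21:21]

Result: [[1,7],[2,6],[4,0],[6,5],[6,7],[7,7],[9,4],[11,7],[14,5],[14,7],[15,7],[16,7],[18,6],[21,6]]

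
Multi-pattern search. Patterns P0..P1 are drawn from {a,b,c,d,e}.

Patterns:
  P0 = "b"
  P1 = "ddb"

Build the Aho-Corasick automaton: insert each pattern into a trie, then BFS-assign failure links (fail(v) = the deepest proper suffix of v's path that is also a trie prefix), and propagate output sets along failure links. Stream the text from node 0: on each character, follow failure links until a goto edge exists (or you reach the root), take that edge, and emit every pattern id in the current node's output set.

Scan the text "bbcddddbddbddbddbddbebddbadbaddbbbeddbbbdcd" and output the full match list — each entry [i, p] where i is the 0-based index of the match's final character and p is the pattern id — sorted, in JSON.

Build:
Trie nodes:
  0='ε' goto b→1 d→2
  1='b' goto ·  [P0 ends]
  2='d' goto d→3
  3='dd' goto b→4
  4='ddb' goto ·  [P1 ends]

Failure links (BFS by depth):
  n1('b'): parent n0 fail=0; on 'b' 0 → fail=0;  out {0}∪∅={0}
  n2('d'): parent n0 fail=0; on 'd' 0 → fail=0;  out ∅∪∅=∅
  n3('dd'): parent n2 fail=0; on 'd' 0 → fail=2;  out ∅∪∅=∅
  n4('ddb'): parent n3 fail=2; on 'b' 2→0 → fail=1;  out {1}∪{0}={0,1}

Scan:
i=0 'b': node 0→1  → match P0@[0:0]
i=1 'b': node 1→1 (fail-walked)  → match P0@[1:1]
i=2 'c': node 1→0 (fail-walked)
i=3 'd': node 0→2
i=4 'd': node 2→3
i=5 'd': node 3→3 (fail-walked)
i=6 'd': node 3→3 (fail-walked)
i=7 'b': node 3→4  → match P0@[7:7],P1@[5:7]
i=8 'd': node 4→2 (fail-walked)
i=9 'd': node 2→3
i=10 'b': node 3→4  → match P0@[10:10],P1@[8:10]
i=11 'd': node 4→2 (fail-walked)
i=12 'd': node 2→3
i=13 'b': node 3→4  → match P0@[13:13],P1@[11:13]
i=14 'd': node 4→2 (fail-walked)
i=15 'd': node 2→3
i=16 'b': node 3→4  → match P0@[16:16],P1@[14:16]
i=17 'd': node 4→2 (fail-walked)
i=18 'd': node 2→3
i=19 'b': node 3→4  → match P0@[19:19],P1@[17:19]
i=20 'e': node 4→0 (fail-walked)
i=21 'b': node 0→1  → match P0@[21:21]
i=22 'd': node 1→2 (fail-walked)
i=23 'd': node 2→3
i=24 'b': node 3→4  → match P0@[24:24],P1@[22:24]
i=25 'a': node 4→0 (fail-walked)
i=26 'd': node 0→2
i=27 'b': node 2→1 (fail-walked)  → match P0@[27:27]
i=28 'a': node 1→0 (fail-walked)
i=29 'd': node 0→2
i=30 'd': node 2→3
i=31 'b': node 3→4  → match P0@[31:31],P1@[29:31]
i=32 'b': node 4→1 (fail-walked)  → match P0@[32:32]
i=33 'b': node 1→1 (fail-walked)  → match P0@[33:33]
i=34 'e': node 1→0 (fail-walked)
i=35 'd': node 0→2
i=36 'd': node 2→3
i=37 'b': node 3→4  → match P0@[37:37],P1@[35:37]
i=38 'b': node 4→1 (fail-walked)  → match P0@[38:38]
i=39 'b': node 1→1 (fail-walked)  → match P0@[39:39]
i=40 'd': node 1→2 (fail-walked)
i=41 'c': node 2→0 (fail-walked)
i=42 'd': node 0→2

Matches: [[0,0],[1,0],[7,0],[7,1],[10,0],[10,1],[13,0],[13,1],[16,0],[16,1],[19,0],[19,1],[21,0],[24,0],[24,1],[27,0],[31,0],[31,1],[32,0],[33,0],[37,0],[37,1],[38,0],[39,0]]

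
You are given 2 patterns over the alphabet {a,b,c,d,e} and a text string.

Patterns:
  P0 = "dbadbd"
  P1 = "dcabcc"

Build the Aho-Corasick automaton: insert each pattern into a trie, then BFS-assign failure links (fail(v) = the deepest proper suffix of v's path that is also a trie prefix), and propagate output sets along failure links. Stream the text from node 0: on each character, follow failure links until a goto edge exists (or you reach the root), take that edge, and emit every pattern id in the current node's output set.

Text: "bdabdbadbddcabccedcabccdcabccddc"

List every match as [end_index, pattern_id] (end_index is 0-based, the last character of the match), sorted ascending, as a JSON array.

Construct AC machine:
Trie nodes:
  0='ε' goto d→1
  1='d' goto b→2 c→7
  2='db' goto a→3
  3='dba' goto d→4
  4='dbad' goto b→5
  5='dbadb' goto d→6
  6='dbadbd' goto ·  ←P0
  7='dc' goto a→8
  8='dca' goto b→9
  9='dcab' goto c→10
  10='dcabc' goto c→11
  11='dcabcc' goto ·  ←P1

BFS fail/out derivation:
  n1('d'): parent n0 fail=0; on 'd' 0 → fail=0;  out ∅∪∅=∅
  n2('db'): parent n1 fail=0; on 'b' 0 → fail=0;  out ∅∪∅=∅
  n7('dc'): parent n1 fail=0; on 'c' 0 → fail=0;  out ∅∪∅=∅
  n3('dba'): parent n2 fail=0; on 'a' 0 → fail=0;  out ∅∪∅=∅
  n8('dca'): parent n7 fail=0; on 'a' 0 → fail=0;  out ∅∪∅=∅
  n4('dbad'): parent n3 fail=0; on 'd' 0 → fail=1;  out ∅∪∅=∅
  n9('dcab'): parent n8 fail=0; on 'b' 0 → fail=0;  out ∅∪∅=∅
  n5('dbadb'): parent n4 fail=1; on 'b' 1 → fail=2;  out ∅∪∅=∅
  n10('dcabc'): parent n9 fail=0; on 'c' 0 → fail=0;  out ∅∪∅=∅
  n6('dbadbd'): parent n5 fail=2; on 'd' 2→0 → fail=1;  out {0}∪∅={0}
  n11('dcabcc'): parent n10 fail=0; on 'c' 0 → fail=0;  out {1}∪∅={1}

Scan:
i=0 'b': node 0→0
i=1 'd': node 0→1
i=2 'a': node 1→0 ·f
i=3 'b': node 0→0
i=4 'd': node 0→1
i=5 'b': node 1→2
i=6 'a': node 2→3
i=7 'd': node 3→4
i=8 'b': node 4→5
i=9 'd': node 5→6  → match P0@[4:9]
i=10 'd': node 6→1 ·f
i=11 'c': node 1→7
i=12 'a': node 7→8
i=13 'b': node 8→9
i=14 'c': node 9→10
i=15 'c': node 10→11  → match P1@[10:15]
i=16 'e': node 11→0 ·f
i=17 'd': node 0→1
i=18 'c': node 1→7
i=19 'a': node 7→8
i=20 'b': node 8→9
i=21 'c': node 9→10
i=22 'c': node 10→11  → match P1@[17:22]
i=23 'd': node 11→1 ·f
i=24 'c': node 1→7
i=25 'a': node 7→8
i=26 'b': node 8→9
i=27 'c': node 9→10
i=28 'c': node 10→11  → match P1@[23:28]
i=29 'd': node 11→1 ·f
i=30 'd': node 1→1 ·f
i=31 'c': node 1→7

Matches: [[9,0],[15,1],[22,1],[28,1]]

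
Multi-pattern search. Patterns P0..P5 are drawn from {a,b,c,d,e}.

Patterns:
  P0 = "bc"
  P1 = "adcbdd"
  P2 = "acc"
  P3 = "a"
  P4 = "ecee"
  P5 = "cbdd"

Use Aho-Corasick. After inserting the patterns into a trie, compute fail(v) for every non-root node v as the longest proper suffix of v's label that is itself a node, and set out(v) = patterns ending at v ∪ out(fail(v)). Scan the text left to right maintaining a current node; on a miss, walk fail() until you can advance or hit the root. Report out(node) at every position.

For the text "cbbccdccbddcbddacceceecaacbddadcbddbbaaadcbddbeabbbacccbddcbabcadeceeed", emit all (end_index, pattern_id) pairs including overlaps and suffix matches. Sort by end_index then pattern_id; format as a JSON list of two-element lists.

Build automaton:
Trie (insert patterns):
  n0 'ε': a→3 b→1 c→15 e→11
  n1 'b': c→2
  n2 'bc': ·  ←P0
  n3 'a': c→9 d→4  ←P3
  n4 'ad': c→5
  n5 'adc': b→6
  n6 'adcb': d→7
  n7 'adcbd': d→8
  n8 'adcbdd': ·  ←P1
  n9 'ac': c→10
  n10 'acc': ·  ←P2
  n11 'e': c→12
  n12 'ec': e→13
  n13 'ece': e→14
  n14 'ecee': ·  ←P4
  n15 'c': b→16
  n16 'cb': d→17
  n17 'cbd': d→18
  n18 'cbdd': ·  ←P5

BFS fail/out derivation:
  n1('b'): parent n0 fail=0; on 'b' 0 → fail=0;  out ∅∪∅=∅
  n3('a'): parent n0 fail=0; on 'a' 0 → fail=0;  out {3}∪∅={3}
  n11('e'): parent n0 fail=0; on 'e' 0 → fail=0;  out ∅∪∅=∅
  n15('c'): parent n0 fail=0; on 'c' 0 → fail=0;  out ∅∪∅=∅
  n2('bc'): parent n1 fail=0; on 'c' 0 → fail=15;  out {0}∪∅={0}
  n4('ad'): parent n3 fail=0; on 'd' 0 → fail=0;  out ∅∪∅=∅
  n9('ac'): parent n3 fail=0; on 'c' 0 → fail=15;  out ∅∪∅=∅
  n12('ec'): parent n11 fail=0; on 'c' 0 → fail=15;  out ∅∪∅=∅
  n16('cb'): parent n15 fail=0; on 'b' 0 → fail=1;  out ∅∪∅=∅
  n5('adc'): parent n4 fail=0; on 'c' 0 → fail=15;  out ∅∪∅=∅
  n10('acc'): parent n9 fail=15; on 'c' 15→0 → fail=15;  out {2}∪∅={2}
  n13('ece'): parent n12 fail=15; on 'e' 15→0 → fail=11;  out ∅∪∅=∅
  n17('cbd'): parent n16 fail=1; on 'd' 1→0 → fail=0;  out ∅∪∅=∅
  n6('adcb'): parent n5 fail=15; on 'b' 15 → fail=16;  out ∅∪∅=∅
  n14('ecee'): parent n13 fail=11; on 'e' 11→0 → fail=11;  out {4}∪∅={4}
  n18('cbdd'): parent n17 fail=0; on 'd' 0 → fail=0;  out {5}∪∅={5}
  n7('adcbd'): parent n6 fail=16; on 'd' 16 → fail=17;  out ∅∪∅=∅
  n8('adcbdd'): parent n7 fail=17; on 'd' 17 → fail=18;  out {1}∪{5}={1,5}

Run:
pos 0 'c': at 15
pos 1 'b': at 16
pos 2 'b': at 1 (fail-walked)
pos 3 'c': at 2  → match P0@[2:3]
pos 4 'c': at 15 (fail-walked)
pos 5 'd': at 0 (fail-walked)
pos 6 'c': at 15
pos 7 'c': at 15 (fail-walked)
pos 8 'b': at 16
pos 9 'd': at 17
pos 10 'd': at 18  → match P5@[7:10]
pos 11 'c': at 15 (fail-walked)
pos 12 'b': at 16
pos 13 'd': at 17
pos 14 'd': at 18  → match P5@[11:14]
pos 15 'a': at 3 (fail-walked)  → match P3@[15:15]
pos 16 'c': at 9
pos 17 'c': at 10  → match P2@[15:17]
pos 18 'e': at 11 (fail-walked)
pos 19 'c': at 12
pos 20 'e': at 13
pos 21 'e': at 14  → match P4@[18:21]
pos 22 'c': at 12 (fail-walked)
pos 23 'a': at 3 (fail-walked)  → match P3@[23:23]
pos 24 'a': at 3 (fail-walked)  → match P3@[24:24]
pos 25 'c': at 9
pos 26 'b': at 16 (fail-walked)
pos 27 'd': at 17
pos 28 'd': at 18  → match P5@[25:28]
pos 29 'a': at 3 (fail-walked)  → match P3@[29:29]
pos 30 'd': at 4
pos 31 'c': at 5
pos 32 'b': at 6
pos 33 'd': at 7
pos 34 'd': at 8  → match P1@[29:34],P5@[31:34]
pos 35 'b': at 1 (fail-walked)
pos 36 'b': at 1 (fail-walked)
pos 37 'a': at 3 (fail-walked)  → match P3@[37:37]
pos 38 'a': at 3 (fail-walked)  → match P3@[38:38]
pos 39 'a': at 3 (fail-walked)  → match P3@[39:39]
pos 40 'd': at 4
pos 41 'c': at 5
pos 42 'b': at 6
pos 43 'd': at 7
pos 44 'd': at 8  → match P1@[39:44],P5@[41:44]
pos 45 'b': at 1 (fail-walked)
pos 46 'e': at 11 (fail-walked)
pos 47 'a': at 3 (fail-walked)  → match P3@[47:47]
pos 48 'b': at 1 (fail-walked)
pos 49 'b': at 1 (fail-walked)
pos 50 'b': at 1 (fail-walked)
pos 51 'a': at 3 (fail-walked)  → match P3@[51:51]
pos 52 'c': at 9
pos 53 'c': at 10  → match P2@[51:53]
pos 54 'c': at 15 (fail-walked)
pos 55 'b': at 16
pos 56 'd': at 17
pos 57 'd': at 18  → match P5@[54:57]
pos 58 'c': at 15 (fail-walked)
pos 59 'b': at 16
pos 60 'a': at 3 (fail-walked)  → match P3@[60:60]
pos 61 'b': at 1 (fail-walked)
pos 62 'c': at 2  → match P0@[61:62]
pos 63 'a': at 3 (fail-walked)  → match P3@[63:63]
pos 64 'd': at 4
pos 65 'e': at 11 (fail-walked)
pos 66 'c': at 12
pos 67 'e': at 13
pos 68 'e': at 14  → match P4@[65:68]
pos 69 'e': at 11 (fail-walked)
pos 70 'd': at 0 (fail-walked)

Matches: [[3,0],[10,5],[14,5],[15,3],[17,2],[21,4],[23,3],[24,3],[28,5],[29,3],[34,1],[34,5],[37,3],[38,3],[39,3],[44,1],[44,5],[47,3],[51,3],[53,2],[57,5],[60,3],[62,0],[63,3],[68,4]]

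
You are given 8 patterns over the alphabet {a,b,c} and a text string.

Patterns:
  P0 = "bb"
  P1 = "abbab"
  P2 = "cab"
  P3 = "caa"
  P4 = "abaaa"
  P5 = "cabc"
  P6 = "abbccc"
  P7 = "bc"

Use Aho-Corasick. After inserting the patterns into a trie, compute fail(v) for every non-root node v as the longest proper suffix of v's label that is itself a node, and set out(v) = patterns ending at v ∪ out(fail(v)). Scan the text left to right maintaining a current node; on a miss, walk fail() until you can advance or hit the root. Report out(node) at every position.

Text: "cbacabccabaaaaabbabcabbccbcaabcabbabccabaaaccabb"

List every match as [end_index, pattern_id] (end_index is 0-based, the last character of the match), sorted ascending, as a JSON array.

Build:
Trie (insert patterns):
  0='ε' goto a→3 b→1 c→8
  1='b' goto b→2 c→19
  2='bb' goto ·  [P0 ends]
  3='a' goto b→4
  4='ab' goto a→12 b→5
  5='abb' goto a→6 c→16
  6='abba' goto b→7
  7='abbab' goto ·  [P1 ends]
  8='c' goto a→9
  9='ca' goto a→11 b→10
  10='cab' goto c→15  [P2 ends]
  11='caa' goto ·  [P3 ends]
  12='aba' goto a→13
  13='abaa' goto a→14
  14='abaaa' goto ·  [P4 ends]
  15='cabc' goto ·  [P5 ends]
  16='abbc' goto c→17
  17='abbcc' goto c→18
  18='abbccc' goto ·  [P6 ends]
  19='bc' goto ·  [P7 ends]

BFS fail/out derivation:
  fail(1) 'b': from fail(0)=0 chase 'b': 0 ⇒ 0;  out=∅∪out(0)=∅
  fail(3) 'a': from fail(0)=0 chase 'a': 0 ⇒ 0;  out=∅∪out(0)=∅
  fail(8) 'c': from fail(0)=0 chase 'c': 0 ⇒ 0;  out=∅∪out(0)=∅
  fail(2) 'bb': from fail(1)=0 chase 'b': 0 ⇒ 1;  out={0}∪out(1)={0}
  fail(4) 'ab': from fail(3)=0 chase 'b': 0 ⇒ 1;  out=∅∪out(1)=∅
  fail(9) 'ca': from fail(8)=0 chase 'a': 0 ⇒ 3;  out=∅∪out(3)=∅
  fail(19) 'bc': from fail(1)=0 chase 'c': 0 ⇒ 8;  out={7}∪out(8)={7}
  fail(5) 'abb': from fail(4)=1 chase 'b': 1 ⇒ 2;  out=∅∪out(2)={0}
  fail(10) 'cab': from fail(9)=3 chase 'b': 3 ⇒ 4;  out={2}∪out(4)={2}
  fail(11) 'caa': from fail(9)=3 chase 'a': 3→0 ⇒ 3;  out={3}∪out(3)={3}
  fail(12) 'aba': from fail(4)=1 chase 'a': 1→0 ⇒ 3;  out=∅∪out(3)=∅
  fail(6) 'abba': from fail(5)=2 chase 'a': 2→1→0 ⇒ 3;  out=∅∪out(3)=∅
  fail(13) 'abaa': from fail(12)=3 chase 'a': 3→0 ⇒ 3;  out=∅∪out(3)=∅
  fail(15) 'cabc': from fail(10)=4 chase 'c': 4→1 ⇒ 19;  out={5}∪out(19)={5,7}
  fail(16) 'abbc': from fail(5)=2 chase 'c': 2→1 ⇒ 19;  out=∅∪out(19)={7}
  fail(7) 'abbab': from fail(6)=3 chase 'b': 3 ⇒ 4;  out={1}∪out(4)={1}
  fail(14) 'abaaa': from fail(13)=3 chase 'a': 3→0 ⇒ 3;  out={4}∪out(3)={4}
  fail(17) 'abbcc': from fail(16)=19 chase 'c': 19→8→0 ⇒ 8;  out=∅∪out(8)=∅
  fail(18) 'abbccc': from fail(17)=8 chase 'c': 8→0 ⇒ 8;  out={6}∪out(8)={6}

Run:
[0] read 'c'  n0⇒n8
[1] read 'b'  n8⇒n1 (fail-walked)
[2] read 'a'  n1⇒n3 (fail-walked)
[3] read 'c'  n3⇒n8 (fail-walked)
[4] read 'a'  n8⇒n9
[5] read 'b'  n9⇒n10  emit P2@[3:5]
[6] read 'c'  n10⇒n15  emit P5@[3:6],P7@[5:6]
[7] read 'c'  n15⇒n8 (fail-walked)
[8] read 'a'  n8⇒n9
[9] read 'b'  n9⇒n10  emit P2@[7:9]
[10] read 'a'  n10⇒n12 (fail-walked)
[11] read 'a'  n12⇒n13
[12] read 'a'  n13⇒n14  emit P4@[8:12]
[13] read 'a'  n14⇒n3 (fail-walked)
[14] read 'a'  n3⇒n3 (fail-walked)
[15] read 'b'  n3⇒n4
[16] read 'b'  n4⇒n5  emit P0@[15:16]
[17] read 'a'  n5⇒n6
[18] read 'b'  n6⇒n7  emit P1@[14:18]
[19] read 'c'  n7⇒n19 (fail-walked)  emit P7@[18:19]
[20] read 'a'  n19⇒n9 (fail-walked)
[21] read 'b'  n9⇒n10  emit P2@[19:21]
[22] read 'b'  n10⇒n5 (fail-walked)  emit P0@[21:22]
[23] read 'c'  n5⇒n16  emit P7@[22:23]
[24] read 'c'  n16⇒n17
[25] read 'b'  n17⇒n1 (fail-walked)
[26] read 'c'  n1⇒n19  emit P7@[25:26]
[27] read 'a'  n19⇒n9 (fail-walked)
[28] read 'a'  n9⇒n11  emit P3@[26:28]
[29] read 'b'  n11⇒n4 (fail-walked)
[30] read 'c'  n4⇒n19 (fail-walked)  emit P7@[29:30]
[31] read 'a'  n19⇒n9 (fail-walked)
[32] read 'b'  n9⇒n10  emit P2@[30:32]
[33] read 'b'  n10⇒n5 (fail-walked)  emit P0@[32:33]
[34] read 'a'  n5⇒n6
[35] read 'b'  n6⇒n7  emit P1@[31:35]
[36] read 'c'  n7⇒n19 (fail-walked)  emit P7@[35:36]
[37] read 'c'  n19⇒n8 (fail-walked)
[38] read 'a'  n8⇒n9
[39] read 'b'  n9⇒n10  emit P2@[37:39]
[40] read 'a'  n10⇒n12 (fail-walked)
[41] read 'a'  n12⇒n13
[42] read 'a'  n13⇒n14  emit P4@[38:42]
[43] read 'c'  n14⇒n8 (fail-walked)
[44] read 'c'  n8⇒n8 (fail-walked)
[45] read 'a'  n8⇒n9
[46] read 'b'  n9⇒n10  emit P2@[44:46]
[47] read 'b'  n10⇒n5 (fail-walked)  emit P0@[46:47]

Matches: [[5,2],[6,5],[6,7],[9,2],[12,4],[16,0],[18,1],[19,7],[21,2],[22,0],[23,7],[26,7],[28,3],[30,7],[32,2],[33,0],[35,1],[36,7],[39,2],[42,4],[46,2],[47,0]]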